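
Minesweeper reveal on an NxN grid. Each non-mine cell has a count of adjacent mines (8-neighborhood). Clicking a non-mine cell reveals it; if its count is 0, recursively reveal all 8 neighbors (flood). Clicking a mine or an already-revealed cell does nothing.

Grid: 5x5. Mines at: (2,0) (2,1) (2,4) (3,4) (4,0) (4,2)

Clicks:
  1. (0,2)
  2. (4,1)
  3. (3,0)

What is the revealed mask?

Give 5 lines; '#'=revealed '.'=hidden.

Click 1 (0,2) count=0: revealed 10 new [(0,0) (0,1) (0,2) (0,3) (0,4) (1,0) (1,1) (1,2) (1,3) (1,4)] -> total=10
Click 2 (4,1) count=2: revealed 1 new [(4,1)] -> total=11
Click 3 (3,0) count=3: revealed 1 new [(3,0)] -> total=12

Answer: #####
#####
.....
#....
.#...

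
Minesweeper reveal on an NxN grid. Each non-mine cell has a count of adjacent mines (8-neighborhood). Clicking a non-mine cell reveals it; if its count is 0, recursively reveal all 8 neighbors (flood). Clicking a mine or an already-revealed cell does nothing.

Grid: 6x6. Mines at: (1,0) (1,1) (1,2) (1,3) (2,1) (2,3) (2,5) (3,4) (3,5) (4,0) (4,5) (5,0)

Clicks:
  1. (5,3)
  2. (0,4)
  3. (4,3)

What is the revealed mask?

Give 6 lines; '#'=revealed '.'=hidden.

Click 1 (5,3) count=0: revealed 11 new [(3,1) (3,2) (3,3) (4,1) (4,2) (4,3) (4,4) (5,1) (5,2) (5,3) (5,4)] -> total=11
Click 2 (0,4) count=1: revealed 1 new [(0,4)] -> total=12
Click 3 (4,3) count=1: revealed 0 new [(none)] -> total=12

Answer: ....#.
......
......
.###..
.####.
.####.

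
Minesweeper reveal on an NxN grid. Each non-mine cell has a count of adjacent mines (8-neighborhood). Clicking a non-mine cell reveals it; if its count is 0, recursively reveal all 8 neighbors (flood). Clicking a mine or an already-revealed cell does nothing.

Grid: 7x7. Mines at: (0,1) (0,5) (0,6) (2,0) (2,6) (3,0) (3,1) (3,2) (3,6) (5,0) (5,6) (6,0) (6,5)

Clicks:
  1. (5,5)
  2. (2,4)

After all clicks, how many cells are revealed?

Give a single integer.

Answer: 28

Derivation:
Click 1 (5,5) count=2: revealed 1 new [(5,5)] -> total=1
Click 2 (2,4) count=0: revealed 27 new [(0,2) (0,3) (0,4) (1,2) (1,3) (1,4) (1,5) (2,2) (2,3) (2,4) (2,5) (3,3) (3,4) (3,5) (4,1) (4,2) (4,3) (4,4) (4,5) (5,1) (5,2) (5,3) (5,4) (6,1) (6,2) (6,3) (6,4)] -> total=28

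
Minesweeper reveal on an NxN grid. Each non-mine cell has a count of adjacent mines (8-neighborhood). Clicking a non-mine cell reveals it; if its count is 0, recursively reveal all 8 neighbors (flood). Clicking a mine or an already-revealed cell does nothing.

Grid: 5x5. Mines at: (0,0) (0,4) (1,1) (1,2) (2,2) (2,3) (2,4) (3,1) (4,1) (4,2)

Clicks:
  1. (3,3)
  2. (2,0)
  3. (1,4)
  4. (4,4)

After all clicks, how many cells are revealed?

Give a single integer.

Answer: 6

Derivation:
Click 1 (3,3) count=4: revealed 1 new [(3,3)] -> total=1
Click 2 (2,0) count=2: revealed 1 new [(2,0)] -> total=2
Click 3 (1,4) count=3: revealed 1 new [(1,4)] -> total=3
Click 4 (4,4) count=0: revealed 3 new [(3,4) (4,3) (4,4)] -> total=6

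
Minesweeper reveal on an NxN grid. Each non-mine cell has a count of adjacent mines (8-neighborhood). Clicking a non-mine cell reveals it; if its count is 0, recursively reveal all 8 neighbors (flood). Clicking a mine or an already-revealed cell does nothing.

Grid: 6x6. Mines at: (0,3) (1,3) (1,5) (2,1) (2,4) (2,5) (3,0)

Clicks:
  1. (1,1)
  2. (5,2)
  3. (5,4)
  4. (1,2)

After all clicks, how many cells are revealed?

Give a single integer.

Answer: 19

Derivation:
Click 1 (1,1) count=1: revealed 1 new [(1,1)] -> total=1
Click 2 (5,2) count=0: revealed 17 new [(3,1) (3,2) (3,3) (3,4) (3,5) (4,0) (4,1) (4,2) (4,3) (4,4) (4,5) (5,0) (5,1) (5,2) (5,3) (5,4) (5,5)] -> total=18
Click 3 (5,4) count=0: revealed 0 new [(none)] -> total=18
Click 4 (1,2) count=3: revealed 1 new [(1,2)] -> total=19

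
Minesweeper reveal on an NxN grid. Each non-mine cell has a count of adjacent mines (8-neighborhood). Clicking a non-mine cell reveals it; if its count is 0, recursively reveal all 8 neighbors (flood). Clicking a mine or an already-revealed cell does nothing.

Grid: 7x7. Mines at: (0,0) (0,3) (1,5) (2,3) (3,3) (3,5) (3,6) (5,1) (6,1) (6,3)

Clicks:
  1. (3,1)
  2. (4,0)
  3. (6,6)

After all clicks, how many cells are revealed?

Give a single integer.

Click 1 (3,1) count=0: revealed 12 new [(1,0) (1,1) (1,2) (2,0) (2,1) (2,2) (3,0) (3,1) (3,2) (4,0) (4,1) (4,2)] -> total=12
Click 2 (4,0) count=1: revealed 0 new [(none)] -> total=12
Click 3 (6,6) count=0: revealed 9 new [(4,4) (4,5) (4,6) (5,4) (5,5) (5,6) (6,4) (6,5) (6,6)] -> total=21

Answer: 21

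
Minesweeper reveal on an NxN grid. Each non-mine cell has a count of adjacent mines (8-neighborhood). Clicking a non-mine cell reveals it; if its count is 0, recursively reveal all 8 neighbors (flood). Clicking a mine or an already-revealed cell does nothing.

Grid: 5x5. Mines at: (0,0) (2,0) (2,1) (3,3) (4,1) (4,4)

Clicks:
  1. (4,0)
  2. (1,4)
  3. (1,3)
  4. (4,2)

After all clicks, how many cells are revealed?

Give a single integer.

Answer: 13

Derivation:
Click 1 (4,0) count=1: revealed 1 new [(4,0)] -> total=1
Click 2 (1,4) count=0: revealed 11 new [(0,1) (0,2) (0,3) (0,4) (1,1) (1,2) (1,3) (1,4) (2,2) (2,3) (2,4)] -> total=12
Click 3 (1,3) count=0: revealed 0 new [(none)] -> total=12
Click 4 (4,2) count=2: revealed 1 new [(4,2)] -> total=13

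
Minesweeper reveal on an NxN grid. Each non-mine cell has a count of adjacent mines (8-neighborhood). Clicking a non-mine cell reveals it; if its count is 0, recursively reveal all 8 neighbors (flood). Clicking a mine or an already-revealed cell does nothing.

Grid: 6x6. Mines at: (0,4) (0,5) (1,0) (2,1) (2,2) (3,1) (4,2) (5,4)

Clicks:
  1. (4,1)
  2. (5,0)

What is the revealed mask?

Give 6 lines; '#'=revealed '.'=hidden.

Answer: ......
......
......
......
##....
##....

Derivation:
Click 1 (4,1) count=2: revealed 1 new [(4,1)] -> total=1
Click 2 (5,0) count=0: revealed 3 new [(4,0) (5,0) (5,1)] -> total=4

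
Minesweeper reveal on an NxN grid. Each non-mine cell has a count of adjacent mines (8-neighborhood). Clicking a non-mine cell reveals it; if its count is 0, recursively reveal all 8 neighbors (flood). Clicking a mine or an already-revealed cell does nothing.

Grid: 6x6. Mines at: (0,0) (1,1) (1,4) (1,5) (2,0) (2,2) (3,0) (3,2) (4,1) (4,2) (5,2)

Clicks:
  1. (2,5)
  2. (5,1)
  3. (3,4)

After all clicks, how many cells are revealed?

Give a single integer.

Answer: 13

Derivation:
Click 1 (2,5) count=2: revealed 1 new [(2,5)] -> total=1
Click 2 (5,1) count=3: revealed 1 new [(5,1)] -> total=2
Click 3 (3,4) count=0: revealed 11 new [(2,3) (2,4) (3,3) (3,4) (3,5) (4,3) (4,4) (4,5) (5,3) (5,4) (5,5)] -> total=13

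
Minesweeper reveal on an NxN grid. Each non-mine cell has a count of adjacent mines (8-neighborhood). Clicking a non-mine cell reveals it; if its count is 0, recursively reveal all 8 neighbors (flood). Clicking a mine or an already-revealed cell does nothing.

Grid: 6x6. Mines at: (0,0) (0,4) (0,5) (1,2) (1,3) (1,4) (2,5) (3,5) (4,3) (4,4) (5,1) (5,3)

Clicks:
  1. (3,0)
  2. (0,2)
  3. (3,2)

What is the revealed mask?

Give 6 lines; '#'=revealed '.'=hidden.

Click 1 (3,0) count=0: revealed 11 new [(1,0) (1,1) (2,0) (2,1) (2,2) (3,0) (3,1) (3,2) (4,0) (4,1) (4,2)] -> total=11
Click 2 (0,2) count=2: revealed 1 new [(0,2)] -> total=12
Click 3 (3,2) count=1: revealed 0 new [(none)] -> total=12

Answer: ..#...
##....
###...
###...
###...
......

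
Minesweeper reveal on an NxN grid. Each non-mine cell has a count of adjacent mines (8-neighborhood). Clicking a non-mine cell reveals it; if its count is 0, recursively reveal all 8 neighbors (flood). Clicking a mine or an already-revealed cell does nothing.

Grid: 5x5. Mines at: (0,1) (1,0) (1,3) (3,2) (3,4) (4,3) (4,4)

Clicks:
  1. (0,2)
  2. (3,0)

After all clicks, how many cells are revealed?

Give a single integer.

Answer: 7

Derivation:
Click 1 (0,2) count=2: revealed 1 new [(0,2)] -> total=1
Click 2 (3,0) count=0: revealed 6 new [(2,0) (2,1) (3,0) (3,1) (4,0) (4,1)] -> total=7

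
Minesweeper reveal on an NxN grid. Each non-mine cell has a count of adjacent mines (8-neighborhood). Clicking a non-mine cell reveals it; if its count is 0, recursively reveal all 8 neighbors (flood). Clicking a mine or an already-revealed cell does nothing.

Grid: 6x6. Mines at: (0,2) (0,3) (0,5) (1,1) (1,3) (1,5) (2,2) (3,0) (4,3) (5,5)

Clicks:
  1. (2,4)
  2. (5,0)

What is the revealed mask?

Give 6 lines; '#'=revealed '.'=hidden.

Click 1 (2,4) count=2: revealed 1 new [(2,4)] -> total=1
Click 2 (5,0) count=0: revealed 6 new [(4,0) (4,1) (4,2) (5,0) (5,1) (5,2)] -> total=7

Answer: ......
......
....#.
......
###...
###...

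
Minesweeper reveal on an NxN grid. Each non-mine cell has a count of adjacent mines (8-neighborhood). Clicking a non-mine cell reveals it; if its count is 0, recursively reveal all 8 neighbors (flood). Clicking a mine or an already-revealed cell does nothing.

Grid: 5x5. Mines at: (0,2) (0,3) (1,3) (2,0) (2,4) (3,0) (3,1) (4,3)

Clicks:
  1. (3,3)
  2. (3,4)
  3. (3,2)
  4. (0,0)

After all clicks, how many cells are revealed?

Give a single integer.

Click 1 (3,3) count=2: revealed 1 new [(3,3)] -> total=1
Click 2 (3,4) count=2: revealed 1 new [(3,4)] -> total=2
Click 3 (3,2) count=2: revealed 1 new [(3,2)] -> total=3
Click 4 (0,0) count=0: revealed 4 new [(0,0) (0,1) (1,0) (1,1)] -> total=7

Answer: 7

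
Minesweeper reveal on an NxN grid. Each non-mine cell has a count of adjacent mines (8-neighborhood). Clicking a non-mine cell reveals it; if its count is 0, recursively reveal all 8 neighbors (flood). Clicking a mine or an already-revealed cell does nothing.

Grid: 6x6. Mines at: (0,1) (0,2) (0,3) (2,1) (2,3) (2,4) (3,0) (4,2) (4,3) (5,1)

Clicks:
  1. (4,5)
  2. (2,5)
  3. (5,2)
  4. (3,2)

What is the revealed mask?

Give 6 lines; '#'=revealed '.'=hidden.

Answer: ......
......
.....#
..#.##
....##
..#.##

Derivation:
Click 1 (4,5) count=0: revealed 6 new [(3,4) (3,5) (4,4) (4,5) (5,4) (5,5)] -> total=6
Click 2 (2,5) count=1: revealed 1 new [(2,5)] -> total=7
Click 3 (5,2) count=3: revealed 1 new [(5,2)] -> total=8
Click 4 (3,2) count=4: revealed 1 new [(3,2)] -> total=9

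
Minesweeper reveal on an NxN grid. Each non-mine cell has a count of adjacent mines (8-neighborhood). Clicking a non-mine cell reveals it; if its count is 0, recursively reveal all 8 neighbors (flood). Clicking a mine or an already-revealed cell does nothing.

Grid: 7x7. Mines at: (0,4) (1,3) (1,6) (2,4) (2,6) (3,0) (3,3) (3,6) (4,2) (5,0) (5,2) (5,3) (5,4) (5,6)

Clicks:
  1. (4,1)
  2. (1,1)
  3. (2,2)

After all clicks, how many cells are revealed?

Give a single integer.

Answer: 10

Derivation:
Click 1 (4,1) count=4: revealed 1 new [(4,1)] -> total=1
Click 2 (1,1) count=0: revealed 9 new [(0,0) (0,1) (0,2) (1,0) (1,1) (1,2) (2,0) (2,1) (2,2)] -> total=10
Click 3 (2,2) count=2: revealed 0 new [(none)] -> total=10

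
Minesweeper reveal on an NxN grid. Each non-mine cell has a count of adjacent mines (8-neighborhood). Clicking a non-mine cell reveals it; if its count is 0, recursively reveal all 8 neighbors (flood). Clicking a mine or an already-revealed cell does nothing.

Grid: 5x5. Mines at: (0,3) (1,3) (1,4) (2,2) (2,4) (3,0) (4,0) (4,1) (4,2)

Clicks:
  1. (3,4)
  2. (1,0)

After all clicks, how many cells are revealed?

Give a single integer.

Click 1 (3,4) count=1: revealed 1 new [(3,4)] -> total=1
Click 2 (1,0) count=0: revealed 8 new [(0,0) (0,1) (0,2) (1,0) (1,1) (1,2) (2,0) (2,1)] -> total=9

Answer: 9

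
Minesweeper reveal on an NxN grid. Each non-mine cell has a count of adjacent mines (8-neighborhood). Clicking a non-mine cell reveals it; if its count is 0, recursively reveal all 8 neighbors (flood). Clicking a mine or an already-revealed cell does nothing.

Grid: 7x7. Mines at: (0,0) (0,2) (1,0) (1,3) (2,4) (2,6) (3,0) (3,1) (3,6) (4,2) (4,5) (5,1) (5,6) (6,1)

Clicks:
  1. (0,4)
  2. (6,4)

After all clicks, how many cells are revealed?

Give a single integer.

Answer: 9

Derivation:
Click 1 (0,4) count=1: revealed 1 new [(0,4)] -> total=1
Click 2 (6,4) count=0: revealed 8 new [(5,2) (5,3) (5,4) (5,5) (6,2) (6,3) (6,4) (6,5)] -> total=9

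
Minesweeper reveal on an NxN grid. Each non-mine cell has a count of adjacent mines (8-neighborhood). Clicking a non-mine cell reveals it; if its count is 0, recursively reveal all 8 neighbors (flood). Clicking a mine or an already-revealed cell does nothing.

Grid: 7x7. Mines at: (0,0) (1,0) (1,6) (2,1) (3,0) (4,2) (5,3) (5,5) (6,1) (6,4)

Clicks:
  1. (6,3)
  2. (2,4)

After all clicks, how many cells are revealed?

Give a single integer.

Click 1 (6,3) count=2: revealed 1 new [(6,3)] -> total=1
Click 2 (2,4) count=0: revealed 24 new [(0,1) (0,2) (0,3) (0,4) (0,5) (1,1) (1,2) (1,3) (1,4) (1,5) (2,2) (2,3) (2,4) (2,5) (2,6) (3,2) (3,3) (3,4) (3,5) (3,6) (4,3) (4,4) (4,5) (4,6)] -> total=25

Answer: 25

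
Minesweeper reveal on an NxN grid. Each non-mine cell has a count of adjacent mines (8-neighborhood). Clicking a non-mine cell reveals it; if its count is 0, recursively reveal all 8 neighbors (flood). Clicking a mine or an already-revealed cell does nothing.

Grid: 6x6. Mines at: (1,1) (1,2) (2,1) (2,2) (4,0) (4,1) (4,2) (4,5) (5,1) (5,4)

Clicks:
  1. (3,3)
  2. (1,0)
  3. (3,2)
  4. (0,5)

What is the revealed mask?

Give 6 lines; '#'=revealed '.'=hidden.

Click 1 (3,3) count=2: revealed 1 new [(3,3)] -> total=1
Click 2 (1,0) count=2: revealed 1 new [(1,0)] -> total=2
Click 3 (3,2) count=4: revealed 1 new [(3,2)] -> total=3
Click 4 (0,5) count=0: revealed 11 new [(0,3) (0,4) (0,5) (1,3) (1,4) (1,5) (2,3) (2,4) (2,5) (3,4) (3,5)] -> total=14

Answer: ...###
#..###
...###
..####
......
......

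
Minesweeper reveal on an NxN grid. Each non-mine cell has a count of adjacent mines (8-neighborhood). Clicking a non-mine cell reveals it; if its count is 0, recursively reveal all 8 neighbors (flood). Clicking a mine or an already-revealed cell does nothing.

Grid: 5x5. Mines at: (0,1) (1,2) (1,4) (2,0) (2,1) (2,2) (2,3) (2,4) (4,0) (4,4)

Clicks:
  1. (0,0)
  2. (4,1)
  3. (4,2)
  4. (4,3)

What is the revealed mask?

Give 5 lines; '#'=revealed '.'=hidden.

Click 1 (0,0) count=1: revealed 1 new [(0,0)] -> total=1
Click 2 (4,1) count=1: revealed 1 new [(4,1)] -> total=2
Click 3 (4,2) count=0: revealed 5 new [(3,1) (3,2) (3,3) (4,2) (4,3)] -> total=7
Click 4 (4,3) count=1: revealed 0 new [(none)] -> total=7

Answer: #....
.....
.....
.###.
.###.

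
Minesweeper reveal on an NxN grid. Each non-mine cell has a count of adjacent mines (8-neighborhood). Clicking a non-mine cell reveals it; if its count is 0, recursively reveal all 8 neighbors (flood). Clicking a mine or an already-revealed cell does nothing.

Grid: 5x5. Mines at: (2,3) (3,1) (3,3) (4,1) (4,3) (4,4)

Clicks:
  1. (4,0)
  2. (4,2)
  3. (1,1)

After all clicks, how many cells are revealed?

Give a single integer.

Click 1 (4,0) count=2: revealed 1 new [(4,0)] -> total=1
Click 2 (4,2) count=4: revealed 1 new [(4,2)] -> total=2
Click 3 (1,1) count=0: revealed 13 new [(0,0) (0,1) (0,2) (0,3) (0,4) (1,0) (1,1) (1,2) (1,3) (1,4) (2,0) (2,1) (2,2)] -> total=15

Answer: 15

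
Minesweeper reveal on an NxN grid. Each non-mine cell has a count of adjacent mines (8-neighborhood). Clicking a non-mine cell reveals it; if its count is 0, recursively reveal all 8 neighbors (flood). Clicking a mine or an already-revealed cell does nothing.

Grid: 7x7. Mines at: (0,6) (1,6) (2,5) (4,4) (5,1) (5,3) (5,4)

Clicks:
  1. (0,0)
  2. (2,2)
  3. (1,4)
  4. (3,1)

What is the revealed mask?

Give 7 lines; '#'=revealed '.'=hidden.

Answer: ######.
######.
#####..
#####..
####...
.......
.......

Derivation:
Click 1 (0,0) count=0: revealed 26 new [(0,0) (0,1) (0,2) (0,3) (0,4) (0,5) (1,0) (1,1) (1,2) (1,3) (1,4) (1,5) (2,0) (2,1) (2,2) (2,3) (2,4) (3,0) (3,1) (3,2) (3,3) (3,4) (4,0) (4,1) (4,2) (4,3)] -> total=26
Click 2 (2,2) count=0: revealed 0 new [(none)] -> total=26
Click 3 (1,4) count=1: revealed 0 new [(none)] -> total=26
Click 4 (3,1) count=0: revealed 0 new [(none)] -> total=26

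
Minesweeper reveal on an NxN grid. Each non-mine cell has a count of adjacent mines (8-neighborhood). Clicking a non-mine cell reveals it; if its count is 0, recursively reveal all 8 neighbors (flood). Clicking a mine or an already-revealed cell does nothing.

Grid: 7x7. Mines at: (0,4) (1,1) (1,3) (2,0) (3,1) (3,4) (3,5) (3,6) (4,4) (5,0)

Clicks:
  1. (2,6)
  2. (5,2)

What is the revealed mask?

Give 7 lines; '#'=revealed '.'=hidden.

Answer: .......
.......
......#
.......
.###.##
.######
.######

Derivation:
Click 1 (2,6) count=2: revealed 1 new [(2,6)] -> total=1
Click 2 (5,2) count=0: revealed 17 new [(4,1) (4,2) (4,3) (4,5) (4,6) (5,1) (5,2) (5,3) (5,4) (5,5) (5,6) (6,1) (6,2) (6,3) (6,4) (6,5) (6,6)] -> total=18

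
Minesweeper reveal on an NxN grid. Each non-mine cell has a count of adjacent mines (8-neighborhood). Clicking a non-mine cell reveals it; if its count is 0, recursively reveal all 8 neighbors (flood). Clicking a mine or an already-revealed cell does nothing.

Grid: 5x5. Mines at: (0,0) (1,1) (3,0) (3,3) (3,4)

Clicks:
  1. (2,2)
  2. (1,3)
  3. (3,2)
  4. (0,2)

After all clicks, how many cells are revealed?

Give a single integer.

Answer: 10

Derivation:
Click 1 (2,2) count=2: revealed 1 new [(2,2)] -> total=1
Click 2 (1,3) count=0: revealed 8 new [(0,2) (0,3) (0,4) (1,2) (1,3) (1,4) (2,3) (2,4)] -> total=9
Click 3 (3,2) count=1: revealed 1 new [(3,2)] -> total=10
Click 4 (0,2) count=1: revealed 0 new [(none)] -> total=10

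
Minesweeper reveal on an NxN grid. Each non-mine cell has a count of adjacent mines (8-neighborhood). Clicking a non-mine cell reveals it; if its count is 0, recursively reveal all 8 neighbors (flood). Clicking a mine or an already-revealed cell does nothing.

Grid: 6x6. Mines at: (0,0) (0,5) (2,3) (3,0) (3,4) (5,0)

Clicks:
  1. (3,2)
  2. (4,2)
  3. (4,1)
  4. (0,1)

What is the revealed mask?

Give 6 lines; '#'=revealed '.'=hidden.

Answer: .#....
......
......
.###..
.#####
.#####

Derivation:
Click 1 (3,2) count=1: revealed 1 new [(3,2)] -> total=1
Click 2 (4,2) count=0: revealed 12 new [(3,1) (3,3) (4,1) (4,2) (4,3) (4,4) (4,5) (5,1) (5,2) (5,3) (5,4) (5,5)] -> total=13
Click 3 (4,1) count=2: revealed 0 new [(none)] -> total=13
Click 4 (0,1) count=1: revealed 1 new [(0,1)] -> total=14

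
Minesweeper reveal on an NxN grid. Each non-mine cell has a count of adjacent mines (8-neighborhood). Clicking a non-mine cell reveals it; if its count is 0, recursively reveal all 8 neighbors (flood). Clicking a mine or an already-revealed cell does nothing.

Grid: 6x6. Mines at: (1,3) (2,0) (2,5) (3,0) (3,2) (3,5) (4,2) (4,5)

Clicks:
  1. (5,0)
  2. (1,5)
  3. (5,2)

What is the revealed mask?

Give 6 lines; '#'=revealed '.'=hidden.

Click 1 (5,0) count=0: revealed 4 new [(4,0) (4,1) (5,0) (5,1)] -> total=4
Click 2 (1,5) count=1: revealed 1 new [(1,5)] -> total=5
Click 3 (5,2) count=1: revealed 1 new [(5,2)] -> total=6

Answer: ......
.....#
......
......
##....
###...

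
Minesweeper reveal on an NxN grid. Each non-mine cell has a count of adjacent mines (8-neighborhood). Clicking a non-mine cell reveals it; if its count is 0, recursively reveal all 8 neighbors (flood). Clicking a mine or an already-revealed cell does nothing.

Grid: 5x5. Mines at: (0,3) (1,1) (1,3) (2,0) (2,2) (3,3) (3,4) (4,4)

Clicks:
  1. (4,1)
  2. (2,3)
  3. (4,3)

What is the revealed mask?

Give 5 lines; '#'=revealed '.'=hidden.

Click 1 (4,1) count=0: revealed 6 new [(3,0) (3,1) (3,2) (4,0) (4,1) (4,2)] -> total=6
Click 2 (2,3) count=4: revealed 1 new [(2,3)] -> total=7
Click 3 (4,3) count=3: revealed 1 new [(4,3)] -> total=8

Answer: .....
.....
...#.
###..
####.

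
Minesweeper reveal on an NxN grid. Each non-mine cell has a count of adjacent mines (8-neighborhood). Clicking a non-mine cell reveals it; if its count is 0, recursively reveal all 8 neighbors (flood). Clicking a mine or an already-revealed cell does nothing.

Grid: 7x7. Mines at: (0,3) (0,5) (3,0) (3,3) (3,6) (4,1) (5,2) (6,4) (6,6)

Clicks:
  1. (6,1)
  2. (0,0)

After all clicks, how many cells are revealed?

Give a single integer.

Click 1 (6,1) count=1: revealed 1 new [(6,1)] -> total=1
Click 2 (0,0) count=0: revealed 9 new [(0,0) (0,1) (0,2) (1,0) (1,1) (1,2) (2,0) (2,1) (2,2)] -> total=10

Answer: 10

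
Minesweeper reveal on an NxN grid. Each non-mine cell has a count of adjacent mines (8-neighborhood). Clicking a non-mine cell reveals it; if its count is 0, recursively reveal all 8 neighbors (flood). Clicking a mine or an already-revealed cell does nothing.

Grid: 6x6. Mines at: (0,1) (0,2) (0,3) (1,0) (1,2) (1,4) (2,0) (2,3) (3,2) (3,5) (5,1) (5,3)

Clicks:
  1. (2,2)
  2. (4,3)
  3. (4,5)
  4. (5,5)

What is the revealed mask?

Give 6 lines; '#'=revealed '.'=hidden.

Answer: ......
......
..#...
......
...###
....##

Derivation:
Click 1 (2,2) count=3: revealed 1 new [(2,2)] -> total=1
Click 2 (4,3) count=2: revealed 1 new [(4,3)] -> total=2
Click 3 (4,5) count=1: revealed 1 new [(4,5)] -> total=3
Click 4 (5,5) count=0: revealed 3 new [(4,4) (5,4) (5,5)] -> total=6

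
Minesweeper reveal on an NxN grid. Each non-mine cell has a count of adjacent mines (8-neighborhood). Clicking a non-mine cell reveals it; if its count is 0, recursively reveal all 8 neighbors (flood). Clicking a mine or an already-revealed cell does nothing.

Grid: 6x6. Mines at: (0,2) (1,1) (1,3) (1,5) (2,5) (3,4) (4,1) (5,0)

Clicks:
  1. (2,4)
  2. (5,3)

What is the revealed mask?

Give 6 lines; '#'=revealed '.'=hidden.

Click 1 (2,4) count=4: revealed 1 new [(2,4)] -> total=1
Click 2 (5,3) count=0: revealed 8 new [(4,2) (4,3) (4,4) (4,5) (5,2) (5,3) (5,4) (5,5)] -> total=9

Answer: ......
......
....#.
......
..####
..####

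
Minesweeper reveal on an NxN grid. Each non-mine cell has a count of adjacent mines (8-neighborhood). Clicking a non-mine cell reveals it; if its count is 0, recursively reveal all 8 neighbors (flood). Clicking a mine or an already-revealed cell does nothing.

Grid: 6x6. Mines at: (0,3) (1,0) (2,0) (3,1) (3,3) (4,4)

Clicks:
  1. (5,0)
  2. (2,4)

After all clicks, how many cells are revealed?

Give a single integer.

Click 1 (5,0) count=0: revealed 8 new [(4,0) (4,1) (4,2) (4,3) (5,0) (5,1) (5,2) (5,3)] -> total=8
Click 2 (2,4) count=1: revealed 1 new [(2,4)] -> total=9

Answer: 9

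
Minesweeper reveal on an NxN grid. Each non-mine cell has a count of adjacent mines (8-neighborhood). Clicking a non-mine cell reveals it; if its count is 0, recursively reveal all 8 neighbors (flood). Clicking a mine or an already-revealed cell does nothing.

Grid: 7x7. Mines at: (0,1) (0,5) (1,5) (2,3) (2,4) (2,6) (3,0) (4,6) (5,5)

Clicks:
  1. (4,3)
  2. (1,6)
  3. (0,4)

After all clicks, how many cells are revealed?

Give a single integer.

Click 1 (4,3) count=0: revealed 19 new [(3,1) (3,2) (3,3) (3,4) (4,0) (4,1) (4,2) (4,3) (4,4) (5,0) (5,1) (5,2) (5,3) (5,4) (6,0) (6,1) (6,2) (6,3) (6,4)] -> total=19
Click 2 (1,6) count=3: revealed 1 new [(1,6)] -> total=20
Click 3 (0,4) count=2: revealed 1 new [(0,4)] -> total=21

Answer: 21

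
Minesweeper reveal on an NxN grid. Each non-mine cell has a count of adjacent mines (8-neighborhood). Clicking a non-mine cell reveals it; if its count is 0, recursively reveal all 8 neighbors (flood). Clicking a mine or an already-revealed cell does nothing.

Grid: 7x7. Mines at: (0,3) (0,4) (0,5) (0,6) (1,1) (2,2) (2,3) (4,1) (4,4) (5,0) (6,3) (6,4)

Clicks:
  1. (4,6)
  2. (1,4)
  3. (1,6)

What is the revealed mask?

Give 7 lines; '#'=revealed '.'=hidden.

Answer: .......
....###
....###
....###
.....##
.....##
.....##

Derivation:
Click 1 (4,6) count=0: revealed 15 new [(1,4) (1,5) (1,6) (2,4) (2,5) (2,6) (3,4) (3,5) (3,6) (4,5) (4,6) (5,5) (5,6) (6,5) (6,6)] -> total=15
Click 2 (1,4) count=4: revealed 0 new [(none)] -> total=15
Click 3 (1,6) count=2: revealed 0 new [(none)] -> total=15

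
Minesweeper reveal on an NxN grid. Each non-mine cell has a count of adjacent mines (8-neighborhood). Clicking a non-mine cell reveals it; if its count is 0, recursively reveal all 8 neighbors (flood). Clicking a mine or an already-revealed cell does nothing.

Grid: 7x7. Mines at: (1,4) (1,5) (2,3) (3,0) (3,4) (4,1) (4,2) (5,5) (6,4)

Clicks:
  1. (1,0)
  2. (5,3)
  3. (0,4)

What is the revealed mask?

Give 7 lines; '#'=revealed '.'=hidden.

Answer: #####..
####...
###....
.......
.......
...#...
.......

Derivation:
Click 1 (1,0) count=0: revealed 11 new [(0,0) (0,1) (0,2) (0,3) (1,0) (1,1) (1,2) (1,3) (2,0) (2,1) (2,2)] -> total=11
Click 2 (5,3) count=2: revealed 1 new [(5,3)] -> total=12
Click 3 (0,4) count=2: revealed 1 new [(0,4)] -> total=13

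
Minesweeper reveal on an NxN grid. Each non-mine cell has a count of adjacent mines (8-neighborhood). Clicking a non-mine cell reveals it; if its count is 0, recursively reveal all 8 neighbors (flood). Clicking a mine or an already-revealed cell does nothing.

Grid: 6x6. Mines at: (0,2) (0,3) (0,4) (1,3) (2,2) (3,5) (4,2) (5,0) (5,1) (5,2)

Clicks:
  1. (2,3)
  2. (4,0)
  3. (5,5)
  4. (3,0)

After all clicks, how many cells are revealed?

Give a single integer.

Click 1 (2,3) count=2: revealed 1 new [(2,3)] -> total=1
Click 2 (4,0) count=2: revealed 1 new [(4,0)] -> total=2
Click 3 (5,5) count=0: revealed 6 new [(4,3) (4,4) (4,5) (5,3) (5,4) (5,5)] -> total=8
Click 4 (3,0) count=0: revealed 9 new [(0,0) (0,1) (1,0) (1,1) (2,0) (2,1) (3,0) (3,1) (4,1)] -> total=17

Answer: 17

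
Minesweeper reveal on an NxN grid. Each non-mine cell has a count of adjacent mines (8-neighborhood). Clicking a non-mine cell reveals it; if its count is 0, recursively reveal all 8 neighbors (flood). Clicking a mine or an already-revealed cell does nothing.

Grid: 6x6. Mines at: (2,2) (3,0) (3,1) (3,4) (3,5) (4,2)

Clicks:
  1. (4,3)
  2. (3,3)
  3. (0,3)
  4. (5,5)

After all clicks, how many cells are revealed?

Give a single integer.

Answer: 24

Derivation:
Click 1 (4,3) count=2: revealed 1 new [(4,3)] -> total=1
Click 2 (3,3) count=3: revealed 1 new [(3,3)] -> total=2
Click 3 (0,3) count=0: revealed 17 new [(0,0) (0,1) (0,2) (0,3) (0,4) (0,5) (1,0) (1,1) (1,2) (1,3) (1,4) (1,5) (2,0) (2,1) (2,3) (2,4) (2,5)] -> total=19
Click 4 (5,5) count=0: revealed 5 new [(4,4) (4,5) (5,3) (5,4) (5,5)] -> total=24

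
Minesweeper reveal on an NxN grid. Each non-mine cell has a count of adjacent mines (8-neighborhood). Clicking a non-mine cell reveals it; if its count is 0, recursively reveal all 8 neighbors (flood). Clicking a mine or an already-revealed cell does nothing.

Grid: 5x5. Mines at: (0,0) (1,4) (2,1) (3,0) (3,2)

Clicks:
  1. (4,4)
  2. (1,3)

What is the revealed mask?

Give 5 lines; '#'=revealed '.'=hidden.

Answer: .....
...#.
...##
...##
...##

Derivation:
Click 1 (4,4) count=0: revealed 6 new [(2,3) (2,4) (3,3) (3,4) (4,3) (4,4)] -> total=6
Click 2 (1,3) count=1: revealed 1 new [(1,3)] -> total=7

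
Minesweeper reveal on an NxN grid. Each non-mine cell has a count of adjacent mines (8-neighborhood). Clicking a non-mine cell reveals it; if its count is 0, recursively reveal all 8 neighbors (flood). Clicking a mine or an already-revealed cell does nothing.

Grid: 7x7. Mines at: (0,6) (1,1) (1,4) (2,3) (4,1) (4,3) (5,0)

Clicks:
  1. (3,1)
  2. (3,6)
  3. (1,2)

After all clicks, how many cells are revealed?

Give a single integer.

Click 1 (3,1) count=1: revealed 1 new [(3,1)] -> total=1
Click 2 (3,6) count=0: revealed 23 new [(1,5) (1,6) (2,4) (2,5) (2,6) (3,4) (3,5) (3,6) (4,4) (4,5) (4,6) (5,1) (5,2) (5,3) (5,4) (5,5) (5,6) (6,1) (6,2) (6,3) (6,4) (6,5) (6,6)] -> total=24
Click 3 (1,2) count=2: revealed 1 new [(1,2)] -> total=25

Answer: 25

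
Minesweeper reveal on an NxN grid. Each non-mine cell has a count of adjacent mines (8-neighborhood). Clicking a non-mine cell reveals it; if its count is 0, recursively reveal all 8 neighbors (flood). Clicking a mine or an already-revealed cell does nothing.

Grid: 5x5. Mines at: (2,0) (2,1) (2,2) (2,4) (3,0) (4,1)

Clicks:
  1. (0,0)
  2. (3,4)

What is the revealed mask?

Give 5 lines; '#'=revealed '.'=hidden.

Click 1 (0,0) count=0: revealed 10 new [(0,0) (0,1) (0,2) (0,3) (0,4) (1,0) (1,1) (1,2) (1,3) (1,4)] -> total=10
Click 2 (3,4) count=1: revealed 1 new [(3,4)] -> total=11

Answer: #####
#####
.....
....#
.....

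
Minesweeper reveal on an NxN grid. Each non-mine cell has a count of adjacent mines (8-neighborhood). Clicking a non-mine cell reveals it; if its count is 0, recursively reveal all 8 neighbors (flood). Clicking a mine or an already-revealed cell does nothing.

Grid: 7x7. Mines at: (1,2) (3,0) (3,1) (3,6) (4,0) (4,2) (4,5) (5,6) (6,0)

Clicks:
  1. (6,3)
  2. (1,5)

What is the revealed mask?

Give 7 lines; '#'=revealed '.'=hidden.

Answer: ...####
...####
...####
...###.
.......
.#####.
.#####.

Derivation:
Click 1 (6,3) count=0: revealed 10 new [(5,1) (5,2) (5,3) (5,4) (5,5) (6,1) (6,2) (6,3) (6,4) (6,5)] -> total=10
Click 2 (1,5) count=0: revealed 15 new [(0,3) (0,4) (0,5) (0,6) (1,3) (1,4) (1,5) (1,6) (2,3) (2,4) (2,5) (2,6) (3,3) (3,4) (3,5)] -> total=25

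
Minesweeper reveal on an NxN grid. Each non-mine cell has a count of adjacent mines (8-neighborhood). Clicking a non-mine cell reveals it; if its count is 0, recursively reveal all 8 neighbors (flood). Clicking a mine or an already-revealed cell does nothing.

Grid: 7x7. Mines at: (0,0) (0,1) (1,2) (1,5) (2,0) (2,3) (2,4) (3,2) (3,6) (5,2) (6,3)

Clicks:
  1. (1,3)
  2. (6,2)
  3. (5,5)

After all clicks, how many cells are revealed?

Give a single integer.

Answer: 16

Derivation:
Click 1 (1,3) count=3: revealed 1 new [(1,3)] -> total=1
Click 2 (6,2) count=2: revealed 1 new [(6,2)] -> total=2
Click 3 (5,5) count=0: revealed 14 new [(3,3) (3,4) (3,5) (4,3) (4,4) (4,5) (4,6) (5,3) (5,4) (5,5) (5,6) (6,4) (6,5) (6,6)] -> total=16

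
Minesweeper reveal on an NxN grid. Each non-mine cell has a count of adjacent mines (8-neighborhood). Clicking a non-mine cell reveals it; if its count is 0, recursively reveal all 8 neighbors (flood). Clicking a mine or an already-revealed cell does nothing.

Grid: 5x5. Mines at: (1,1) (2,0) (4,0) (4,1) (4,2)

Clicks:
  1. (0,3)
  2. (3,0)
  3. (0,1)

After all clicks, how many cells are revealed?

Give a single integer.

Answer: 16

Derivation:
Click 1 (0,3) count=0: revealed 14 new [(0,2) (0,3) (0,4) (1,2) (1,3) (1,4) (2,2) (2,3) (2,4) (3,2) (3,3) (3,4) (4,3) (4,4)] -> total=14
Click 2 (3,0) count=3: revealed 1 new [(3,0)] -> total=15
Click 3 (0,1) count=1: revealed 1 new [(0,1)] -> total=16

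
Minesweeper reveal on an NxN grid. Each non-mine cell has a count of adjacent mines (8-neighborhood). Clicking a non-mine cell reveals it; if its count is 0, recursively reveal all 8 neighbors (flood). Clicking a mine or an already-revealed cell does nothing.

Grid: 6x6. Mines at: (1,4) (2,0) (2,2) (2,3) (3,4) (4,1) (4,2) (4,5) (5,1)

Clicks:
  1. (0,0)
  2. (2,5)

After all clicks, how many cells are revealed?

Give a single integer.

Answer: 9

Derivation:
Click 1 (0,0) count=0: revealed 8 new [(0,0) (0,1) (0,2) (0,3) (1,0) (1,1) (1,2) (1,3)] -> total=8
Click 2 (2,5) count=2: revealed 1 new [(2,5)] -> total=9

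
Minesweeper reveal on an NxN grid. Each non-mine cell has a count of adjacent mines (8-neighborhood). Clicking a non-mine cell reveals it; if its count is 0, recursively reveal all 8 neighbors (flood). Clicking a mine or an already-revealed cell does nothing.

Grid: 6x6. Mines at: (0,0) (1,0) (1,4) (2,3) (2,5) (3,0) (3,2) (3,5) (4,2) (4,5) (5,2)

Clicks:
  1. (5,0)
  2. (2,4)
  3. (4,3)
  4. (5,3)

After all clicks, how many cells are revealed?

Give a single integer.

Click 1 (5,0) count=0: revealed 4 new [(4,0) (4,1) (5,0) (5,1)] -> total=4
Click 2 (2,4) count=4: revealed 1 new [(2,4)] -> total=5
Click 3 (4,3) count=3: revealed 1 new [(4,3)] -> total=6
Click 4 (5,3) count=2: revealed 1 new [(5,3)] -> total=7

Answer: 7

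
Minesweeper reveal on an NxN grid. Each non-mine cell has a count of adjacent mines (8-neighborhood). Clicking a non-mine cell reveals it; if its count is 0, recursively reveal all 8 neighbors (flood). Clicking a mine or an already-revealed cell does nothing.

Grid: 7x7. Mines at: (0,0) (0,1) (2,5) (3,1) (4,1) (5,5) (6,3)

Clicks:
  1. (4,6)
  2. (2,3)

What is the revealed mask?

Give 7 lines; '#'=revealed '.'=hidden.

Answer: ..#####
..#####
..###..
..###..
..###.#
..###..
.......

Derivation:
Click 1 (4,6) count=1: revealed 1 new [(4,6)] -> total=1
Click 2 (2,3) count=0: revealed 22 new [(0,2) (0,3) (0,4) (0,5) (0,6) (1,2) (1,3) (1,4) (1,5) (1,6) (2,2) (2,3) (2,4) (3,2) (3,3) (3,4) (4,2) (4,3) (4,4) (5,2) (5,3) (5,4)] -> total=23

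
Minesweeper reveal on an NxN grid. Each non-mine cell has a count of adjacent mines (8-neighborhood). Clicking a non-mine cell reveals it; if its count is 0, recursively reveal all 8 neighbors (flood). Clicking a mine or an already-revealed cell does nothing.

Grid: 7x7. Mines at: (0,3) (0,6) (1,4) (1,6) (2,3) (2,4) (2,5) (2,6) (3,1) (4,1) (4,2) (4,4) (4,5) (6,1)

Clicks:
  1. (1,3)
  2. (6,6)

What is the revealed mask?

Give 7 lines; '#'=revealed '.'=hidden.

Click 1 (1,3) count=4: revealed 1 new [(1,3)] -> total=1
Click 2 (6,6) count=0: revealed 10 new [(5,2) (5,3) (5,4) (5,5) (5,6) (6,2) (6,3) (6,4) (6,5) (6,6)] -> total=11

Answer: .......
...#...
.......
.......
.......
..#####
..#####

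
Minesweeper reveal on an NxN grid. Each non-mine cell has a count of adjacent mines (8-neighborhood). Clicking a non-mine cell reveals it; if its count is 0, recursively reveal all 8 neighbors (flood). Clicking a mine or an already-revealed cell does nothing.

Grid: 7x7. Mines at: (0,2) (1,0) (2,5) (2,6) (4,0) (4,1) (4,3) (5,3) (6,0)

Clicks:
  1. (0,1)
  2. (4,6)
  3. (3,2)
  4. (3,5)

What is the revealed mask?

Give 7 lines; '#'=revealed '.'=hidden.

Answer: .#.....
.......
.......
..#.###
....###
....###
....###

Derivation:
Click 1 (0,1) count=2: revealed 1 new [(0,1)] -> total=1
Click 2 (4,6) count=0: revealed 12 new [(3,4) (3,5) (3,6) (4,4) (4,5) (4,6) (5,4) (5,5) (5,6) (6,4) (6,5) (6,6)] -> total=13
Click 3 (3,2) count=2: revealed 1 new [(3,2)] -> total=14
Click 4 (3,5) count=2: revealed 0 new [(none)] -> total=14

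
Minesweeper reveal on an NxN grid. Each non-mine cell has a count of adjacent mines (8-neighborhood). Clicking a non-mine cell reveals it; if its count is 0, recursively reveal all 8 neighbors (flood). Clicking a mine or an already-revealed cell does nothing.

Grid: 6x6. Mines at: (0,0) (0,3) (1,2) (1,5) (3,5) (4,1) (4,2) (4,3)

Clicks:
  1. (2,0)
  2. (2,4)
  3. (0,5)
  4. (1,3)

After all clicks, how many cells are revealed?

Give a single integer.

Answer: 9

Derivation:
Click 1 (2,0) count=0: revealed 6 new [(1,0) (1,1) (2,0) (2,1) (3,0) (3,1)] -> total=6
Click 2 (2,4) count=2: revealed 1 new [(2,4)] -> total=7
Click 3 (0,5) count=1: revealed 1 new [(0,5)] -> total=8
Click 4 (1,3) count=2: revealed 1 new [(1,3)] -> total=9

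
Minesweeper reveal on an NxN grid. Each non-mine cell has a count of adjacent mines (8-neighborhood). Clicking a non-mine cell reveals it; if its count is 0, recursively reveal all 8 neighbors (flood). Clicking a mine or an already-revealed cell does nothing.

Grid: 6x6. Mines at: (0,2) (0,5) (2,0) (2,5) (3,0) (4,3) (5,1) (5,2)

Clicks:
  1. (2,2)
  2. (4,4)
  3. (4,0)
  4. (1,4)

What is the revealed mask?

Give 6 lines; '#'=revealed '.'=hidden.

Answer: ......
.####.
.####.
.####.
#...#.
......

Derivation:
Click 1 (2,2) count=0: revealed 12 new [(1,1) (1,2) (1,3) (1,4) (2,1) (2,2) (2,3) (2,4) (3,1) (3,2) (3,3) (3,4)] -> total=12
Click 2 (4,4) count=1: revealed 1 new [(4,4)] -> total=13
Click 3 (4,0) count=2: revealed 1 new [(4,0)] -> total=14
Click 4 (1,4) count=2: revealed 0 new [(none)] -> total=14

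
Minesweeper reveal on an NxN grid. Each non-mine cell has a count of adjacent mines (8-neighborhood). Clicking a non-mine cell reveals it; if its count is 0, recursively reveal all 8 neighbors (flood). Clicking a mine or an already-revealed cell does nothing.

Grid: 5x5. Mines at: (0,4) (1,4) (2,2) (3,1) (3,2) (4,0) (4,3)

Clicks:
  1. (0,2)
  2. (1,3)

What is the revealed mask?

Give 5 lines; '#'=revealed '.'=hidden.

Click 1 (0,2) count=0: revealed 10 new [(0,0) (0,1) (0,2) (0,3) (1,0) (1,1) (1,2) (1,3) (2,0) (2,1)] -> total=10
Click 2 (1,3) count=3: revealed 0 new [(none)] -> total=10

Answer: ####.
####.
##...
.....
.....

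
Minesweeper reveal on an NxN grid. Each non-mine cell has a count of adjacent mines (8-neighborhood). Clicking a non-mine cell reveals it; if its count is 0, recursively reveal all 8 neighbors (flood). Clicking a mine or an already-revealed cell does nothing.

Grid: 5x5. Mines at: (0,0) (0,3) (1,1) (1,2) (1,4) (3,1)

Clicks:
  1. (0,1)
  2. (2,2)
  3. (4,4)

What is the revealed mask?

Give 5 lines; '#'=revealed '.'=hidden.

Click 1 (0,1) count=3: revealed 1 new [(0,1)] -> total=1
Click 2 (2,2) count=3: revealed 1 new [(2,2)] -> total=2
Click 3 (4,4) count=0: revealed 8 new [(2,3) (2,4) (3,2) (3,3) (3,4) (4,2) (4,3) (4,4)] -> total=10

Answer: .#...
.....
..###
..###
..###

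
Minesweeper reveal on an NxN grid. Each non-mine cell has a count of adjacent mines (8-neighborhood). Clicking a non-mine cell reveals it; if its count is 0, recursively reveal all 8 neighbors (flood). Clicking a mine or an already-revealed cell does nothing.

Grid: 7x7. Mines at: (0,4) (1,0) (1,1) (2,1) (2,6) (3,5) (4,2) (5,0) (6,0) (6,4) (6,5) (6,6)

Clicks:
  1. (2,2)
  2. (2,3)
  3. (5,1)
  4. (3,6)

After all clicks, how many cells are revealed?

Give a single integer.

Answer: 11

Derivation:
Click 1 (2,2) count=2: revealed 1 new [(2,2)] -> total=1
Click 2 (2,3) count=0: revealed 8 new [(1,2) (1,3) (1,4) (2,3) (2,4) (3,2) (3,3) (3,4)] -> total=9
Click 3 (5,1) count=3: revealed 1 new [(5,1)] -> total=10
Click 4 (3,6) count=2: revealed 1 new [(3,6)] -> total=11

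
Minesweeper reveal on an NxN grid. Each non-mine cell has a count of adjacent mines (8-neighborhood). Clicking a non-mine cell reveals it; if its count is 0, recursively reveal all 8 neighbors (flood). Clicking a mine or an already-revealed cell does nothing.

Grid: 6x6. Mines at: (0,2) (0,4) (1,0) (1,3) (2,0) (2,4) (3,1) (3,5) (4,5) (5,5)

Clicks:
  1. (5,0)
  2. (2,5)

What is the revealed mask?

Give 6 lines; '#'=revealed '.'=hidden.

Click 1 (5,0) count=0: revealed 13 new [(3,2) (3,3) (3,4) (4,0) (4,1) (4,2) (4,3) (4,4) (5,0) (5,1) (5,2) (5,3) (5,4)] -> total=13
Click 2 (2,5) count=2: revealed 1 new [(2,5)] -> total=14

Answer: ......
......
.....#
..###.
#####.
#####.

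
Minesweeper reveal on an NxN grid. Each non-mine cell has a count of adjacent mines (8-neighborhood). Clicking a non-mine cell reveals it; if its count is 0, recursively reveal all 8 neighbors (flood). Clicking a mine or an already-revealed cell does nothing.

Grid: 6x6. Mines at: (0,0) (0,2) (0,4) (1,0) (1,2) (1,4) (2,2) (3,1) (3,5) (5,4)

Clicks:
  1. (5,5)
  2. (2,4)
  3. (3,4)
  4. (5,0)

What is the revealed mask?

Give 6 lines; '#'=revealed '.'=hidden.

Click 1 (5,5) count=1: revealed 1 new [(5,5)] -> total=1
Click 2 (2,4) count=2: revealed 1 new [(2,4)] -> total=2
Click 3 (3,4) count=1: revealed 1 new [(3,4)] -> total=3
Click 4 (5,0) count=0: revealed 8 new [(4,0) (4,1) (4,2) (4,3) (5,0) (5,1) (5,2) (5,3)] -> total=11

Answer: ......
......
....#.
....#.
####..
####.#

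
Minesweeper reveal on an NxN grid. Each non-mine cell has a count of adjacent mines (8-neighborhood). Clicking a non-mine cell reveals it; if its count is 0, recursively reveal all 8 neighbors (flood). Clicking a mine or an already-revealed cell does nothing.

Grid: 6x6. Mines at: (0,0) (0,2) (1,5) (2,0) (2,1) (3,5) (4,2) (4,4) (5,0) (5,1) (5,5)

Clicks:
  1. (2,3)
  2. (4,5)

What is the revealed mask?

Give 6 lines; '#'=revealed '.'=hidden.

Answer: ......
..###.
..###.
..###.
.....#
......

Derivation:
Click 1 (2,3) count=0: revealed 9 new [(1,2) (1,3) (1,4) (2,2) (2,3) (2,4) (3,2) (3,3) (3,4)] -> total=9
Click 2 (4,5) count=3: revealed 1 new [(4,5)] -> total=10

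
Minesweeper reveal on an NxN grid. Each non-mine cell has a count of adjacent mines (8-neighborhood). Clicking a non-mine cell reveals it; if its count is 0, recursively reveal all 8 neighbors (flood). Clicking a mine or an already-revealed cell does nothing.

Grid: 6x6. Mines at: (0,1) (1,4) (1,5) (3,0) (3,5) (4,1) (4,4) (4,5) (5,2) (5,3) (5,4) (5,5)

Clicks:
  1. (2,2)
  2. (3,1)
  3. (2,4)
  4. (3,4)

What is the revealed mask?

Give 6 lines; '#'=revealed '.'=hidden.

Click 1 (2,2) count=0: revealed 9 new [(1,1) (1,2) (1,3) (2,1) (2,2) (2,3) (3,1) (3,2) (3,3)] -> total=9
Click 2 (3,1) count=2: revealed 0 new [(none)] -> total=9
Click 3 (2,4) count=3: revealed 1 new [(2,4)] -> total=10
Click 4 (3,4) count=3: revealed 1 new [(3,4)] -> total=11

Answer: ......
.###..
.####.
.####.
......
......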